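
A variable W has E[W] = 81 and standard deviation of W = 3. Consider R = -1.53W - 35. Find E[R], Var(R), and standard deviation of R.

R = -1.53W - 35 is linear with a = -1.53, b = -35.
E[R] = a·E[W] + b = (-1.53)·81 + (-35) = -158.93.
Var(W) = 3² = 9.
Var(R) = a²·Var(W) = (-1.53)²·9 = 21.0681 (the additive constant -35 does not affect variance).
standard deviation of R = |a|·standard deviation of W = |-1.53|·3 = 4.59.

E[R] = -158.93, Var(R) = 21.0681, standard deviation of R = 4.59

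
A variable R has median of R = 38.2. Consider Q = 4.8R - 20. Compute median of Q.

median of Q = 163.36

A linear map preserves order up to sign, so median of Q = a·median of R + b = 4.8·38.2 + (-20) = 163.36.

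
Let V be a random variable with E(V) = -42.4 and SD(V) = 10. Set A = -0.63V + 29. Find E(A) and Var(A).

A = -0.63V + 29 is linear with a = -0.63, b = 29.
E(A) = a·E(V) + b = (-0.63)·(-42.4) + 29 = 55.712.
Var(V) = 10² = 100.
Var(A) = a²·Var(V) = (-0.63)²·100 = 39.69 (the additive constant 29 does not affect variance).

E(A) = 55.712, Var(A) = 39.69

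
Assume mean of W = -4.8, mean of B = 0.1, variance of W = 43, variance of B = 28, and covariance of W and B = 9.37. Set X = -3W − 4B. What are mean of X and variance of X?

mean of X = (-3)·mean of W + (-4)·mean of B = (-3)·(-4.8) + (-4)·0.1 = 14.
variance of X = a²·variance of W + b²·variance of B + 2ab·covariance of W and B with a = -3, b = -4.
= (-3)²·43 + (-4)²·28 + 2·(-3)·(-4)·9.37
= 387 + 448 + 224.88 = 1059.88.

mean of X = 14, variance of X = 1059.88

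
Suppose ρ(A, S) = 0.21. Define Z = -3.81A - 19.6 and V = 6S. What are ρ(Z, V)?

ρ(Z, V) = -0.21

Linear rescalings preserve |correlation|; the slopes -3.81 and 6 have opposite signs, so the correlation flips sign: ρ(Z, V) = −ρ(A, S) = -0.21.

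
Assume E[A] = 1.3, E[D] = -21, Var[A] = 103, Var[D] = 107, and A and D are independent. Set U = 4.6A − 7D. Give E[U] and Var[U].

E[U] = 4.6·E[A] + (-7)·E[D] = 4.6·1.3 + (-7)·(-21) = 152.98.
Var[U] = a²·Var[A] + b²·Var[D] + 2ab·covariance of A and D with a = 4.6, b = -7.
Independence gives covariance of A and D = 0.
= 4.6²·103 + (-7)²·107 + 2·4.6·(-7)·0
= 2179.48 + 5243 + 0 = 7422.48.

E[U] = 152.98, Var[U] = 7422.48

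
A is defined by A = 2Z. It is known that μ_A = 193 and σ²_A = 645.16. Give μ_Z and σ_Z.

μ_Z = 96.5, σ_Z = 12.7

From A = 2Z: μ_A = a·μ_Z + b, so μ_Z = (μ_A − b)/a = (193 − 0)/2 = 96.5.
σ_A = √645.16 = 25.4.
σ_A = |a|·σ_Z, so σ_Z = 25.4/|2| = 12.7.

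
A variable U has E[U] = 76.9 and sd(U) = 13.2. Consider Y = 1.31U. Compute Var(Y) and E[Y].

Y = 1.31U is linear with a = 1.31, b = 0.
Var(U) = 13.2² = 174.24.
Var(Y) = a²·Var(U) = 1.31²·174.24 = 299.013264.
E[Y] = a·E[U] + b = 1.31·76.9 = 100.739.

Var(Y) = 299.013264, E[Y] = 100.739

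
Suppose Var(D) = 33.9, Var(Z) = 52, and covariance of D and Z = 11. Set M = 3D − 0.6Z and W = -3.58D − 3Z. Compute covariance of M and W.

By bilinearity, covariance of M and W = ac·Var(D) + bd·Var(Z) + (ad+bc)·covariance of D and Z, with a=3, b=-0.6, c=-3.58, d=-3.
ac·Var(D) = 3·(-3.58)·33.9 = -364.086
bd·Var(Z) = (-0.6)·(-3)·52 = 93.6
(ad+bc)·covariance of D and Z = (-6.852)·11 = -75.372
covariance of M and W = -364.086 + 93.6 + (-75.372) = -345.858.

covariance of M and W = -345.858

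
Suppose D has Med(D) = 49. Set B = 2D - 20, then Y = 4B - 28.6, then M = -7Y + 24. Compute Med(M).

Med(M) = -1959.8

Med(B) = 2·49 + (-20) = 78.
Med(Y) = 4·78 + (-28.6) = 283.4.
Med(M) = (-7)·283.4 + 24 = -1959.8.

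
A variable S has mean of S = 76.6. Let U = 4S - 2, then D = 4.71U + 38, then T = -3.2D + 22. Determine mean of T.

mean of T = -4687.5168

mean of U = 4·76.6 + (-2) = 304.4.
mean of D = 4.71·304.4 + 38 = 1471.724.
mean of T = (-3.2)·1471.724 + 22 = -4687.5168.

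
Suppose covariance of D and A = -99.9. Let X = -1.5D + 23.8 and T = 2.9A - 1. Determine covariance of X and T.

covariance of X and T = a·c·covariance of D and A = (-1.5)·2.9·(-99.9) = 434.565. Additive constants drop out.

covariance of X and T = 434.565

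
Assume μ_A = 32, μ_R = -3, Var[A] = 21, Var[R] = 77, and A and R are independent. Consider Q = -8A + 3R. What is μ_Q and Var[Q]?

μ_Q = -265, Var[Q] = 2037

μ_Q = (-8)·μ_A + 3·μ_R = (-8)·32 + 3·(-3) = -265.
Var[Q] = a²·Var[A] + b²·Var[R] + 2ab·Cov(A, R) with a = -8, b = 3.
Independence gives Cov(A, R) = 0.
= (-8)²·21 + 3²·77 + 2·(-8)·3·0
= 1344 + 693 + 0 = 2037.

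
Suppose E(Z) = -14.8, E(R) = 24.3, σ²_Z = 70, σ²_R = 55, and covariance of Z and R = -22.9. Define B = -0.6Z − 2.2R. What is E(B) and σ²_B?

E(B) = (-0.6)·E(Z) + (-2.2)·E(R) = (-0.6)·(-14.8) + (-2.2)·24.3 = -44.58.
σ²_B = a²·σ²_Z + b²·σ²_R + 2ab·covariance of Z and R with a = -0.6, b = -2.2.
= (-0.6)²·70 + (-2.2)²·55 + 2·(-0.6)·(-2.2)·(-22.9)
= 25.2 + 266.2 + (-60.456) = 230.944.

E(B) = -44.58, σ²_B = 230.944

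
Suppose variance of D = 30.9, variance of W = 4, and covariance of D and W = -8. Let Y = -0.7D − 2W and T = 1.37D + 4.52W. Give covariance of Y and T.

covariance of Y and T = -18.5611

By bilinearity, covariance of Y and T = ac·variance of D + bd·variance of W + (ad+bc)·covariance of D and W, with a=-0.7, b=-2, c=1.37, d=4.52.
ac·variance of D = (-0.7)·1.37·30.9 = -29.6331
bd·variance of W = (-2)·4.52·4 = -36.16
(ad+bc)·covariance of D and W = (-5.904)·(-8) = 47.232
covariance of Y and T = -29.6331 + (-36.16) + 47.232 = -18.5611.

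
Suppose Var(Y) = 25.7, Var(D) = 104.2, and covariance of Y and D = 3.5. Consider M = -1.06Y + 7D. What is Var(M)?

Var(M) = 5082.73652

Var(M) = a²·Var(Y) + b²·Var(D) + 2ab·covariance of Y and D with a = -1.06, b = 7.
= (-1.06)²·25.7 + 7²·104.2 + 2·(-1.06)·7·3.5
= 28.87652 + 5105.8 + (-51.94) = 5082.73652.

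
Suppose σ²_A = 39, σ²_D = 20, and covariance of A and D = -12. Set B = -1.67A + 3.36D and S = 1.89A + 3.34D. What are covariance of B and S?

covariance of B and S = 92.0811

By bilinearity, covariance of B and S = ac·σ²_A + bd·σ²_D + (ad+bc)·covariance of A and D, with a=-1.67, b=3.36, c=1.89, d=3.34.
ac·σ²_A = (-1.67)·1.89·39 = -123.0957
bd·σ²_D = 3.36·3.34·20 = 224.448
(ad+bc)·covariance of A and D = (0.7726)·(-12) = -9.2712
covariance of B and S = -123.0957 + 224.448 + (-9.2712) = 92.0811.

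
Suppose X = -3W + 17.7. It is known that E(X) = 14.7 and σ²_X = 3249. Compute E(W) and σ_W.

E(W) = 1, σ_W = 19

From X = -3W + 17.7: E(X) = a·E(W) + b, so E(W) = (E(X) − b)/a = (14.7 − 17.7)/(-3) = 1.
σ_X = √3249 = 57.
σ_X = |a|·σ_W, so σ_W = 57/|-3| = 19.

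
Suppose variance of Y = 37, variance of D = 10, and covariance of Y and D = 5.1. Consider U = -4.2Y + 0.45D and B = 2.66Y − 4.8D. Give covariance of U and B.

By bilinearity, covariance of U and B = ac·variance of Y + bd·variance of D + (ad+bc)·covariance of Y and D, with a=-4.2, b=0.45, c=2.66, d=-4.8.
ac·variance of Y = (-4.2)·2.66·37 = -413.364
bd·variance of D = 0.45·(-4.8)·10 = -21.6
(ad+bc)·covariance of Y and D = (21.357)·5.1 = 108.9207
covariance of U and B = -413.364 + (-21.6) + 108.9207 = -326.0433.

covariance of U and B = -326.0433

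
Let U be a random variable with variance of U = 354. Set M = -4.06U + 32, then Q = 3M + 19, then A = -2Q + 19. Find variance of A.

variance of A = 210066.9984

variance of M = (-4.06)²·354 = 5835.1944.
variance of Q = 3²·5835.1944 = 52516.7496.
variance of A = (-2)²·52516.7496 = 210066.9984.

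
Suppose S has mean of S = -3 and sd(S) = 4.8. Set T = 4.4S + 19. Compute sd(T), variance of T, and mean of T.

sd(T) = 21.12, variance of T = 446.0544, mean of T = 5.8

T = 4.4S + 19 is linear with a = 4.4, b = 19.
sd(T) = |a|·sd(S) = |4.4|·4.8 = 21.12.
variance of S = 4.8² = 23.04.
variance of T = a²·variance of S = 4.4²·23.04 = 446.0544 (the additive constant 19 does not affect variance).
mean of T = a·mean of S + b = 4.4·(-3) + 19 = 5.8.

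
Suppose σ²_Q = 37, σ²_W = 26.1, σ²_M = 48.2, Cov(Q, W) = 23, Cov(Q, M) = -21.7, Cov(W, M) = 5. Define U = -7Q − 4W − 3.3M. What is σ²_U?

σ²_U = a²·σ²_Q + b²·σ²_W + c²·σ²_M + 2ab·Cov(Q, W) + 2ac·Cov(Q, M) + 2bc·Cov(W, M), with a = -7, b = -4, c = -3.3.
= 1813 + 417.6 + 524.898 + 1288 + (-1002.54) + 132
= 3172.958.

σ²_U = 3172.958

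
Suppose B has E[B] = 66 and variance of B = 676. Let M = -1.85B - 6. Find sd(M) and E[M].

sd(M) = 48.1, E[M] = -128.1

M = -1.85B - 6 is linear with a = -1.85, b = -6.
sd(B) = √676 = 26.
sd(M) = |a|·sd(B) = |-1.85|·26 = 48.1.
E[M] = a·E[B] + b = (-1.85)·66 + (-6) = -128.1.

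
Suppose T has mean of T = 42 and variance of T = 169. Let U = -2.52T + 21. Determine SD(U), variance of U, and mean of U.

U = -2.52T + 21 is linear with a = -2.52, b = 21.
SD(T) = √169 = 13.
SD(U) = |a|·SD(T) = |-2.52|·13 = 32.76.
variance of U = a²·variance of T = (-2.52)²·169 = 1073.2176 (the additive constant 21 does not affect variance).
mean of U = a·mean of T + b = (-2.52)·42 + 21 = -84.84.

SD(U) = 32.76, variance of U = 1073.2176, mean of U = -84.84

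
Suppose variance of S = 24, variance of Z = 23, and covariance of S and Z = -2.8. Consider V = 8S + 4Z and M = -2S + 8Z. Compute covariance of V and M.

covariance of V and M = 195.2

By bilinearity, covariance of V and M = ac·variance of S + bd·variance of Z + (ad+bc)·covariance of S and Z, with a=8, b=4, c=-2, d=8.
ac·variance of S = 8·(-2)·24 = -384
bd·variance of Z = 4·8·23 = 736
(ad+bc)·covariance of S and Z = (56)·(-2.8) = -156.8
covariance of V and M = -384 + 736 + (-156.8) = 195.2.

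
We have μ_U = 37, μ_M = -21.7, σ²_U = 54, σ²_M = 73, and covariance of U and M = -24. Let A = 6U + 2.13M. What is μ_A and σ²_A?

μ_A = 6·μ_U + 2.13·μ_M = 6·37 + 2.13·(-21.7) = 175.779.
σ²_A = a²·σ²_U + b²·σ²_M + 2ab·covariance of U and M with a = 6, b = 2.13.
= 6²·54 + 2.13²·73 + 2·6·2.13·(-24)
= 1944 + 331.1937 + (-613.44) = 1661.7537.

μ_A = 175.779, σ²_A = 1661.7537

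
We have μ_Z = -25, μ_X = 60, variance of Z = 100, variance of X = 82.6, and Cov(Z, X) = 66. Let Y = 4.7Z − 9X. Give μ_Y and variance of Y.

μ_Y = 4.7·μ_Z + (-9)·μ_X = 4.7·(-25) + (-9)·60 = -657.5.
variance of Y = a²·variance of Z + b²·variance of X + 2ab·Cov(Z, X) with a = 4.7, b = -9.
= 4.7²·100 + (-9)²·82.6 + 2·4.7·(-9)·66
= 2209 + 6690.6 + (-5583.6) = 3316.

μ_Y = -657.5, variance of Y = 3316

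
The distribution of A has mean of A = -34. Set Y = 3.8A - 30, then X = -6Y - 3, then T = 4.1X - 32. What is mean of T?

mean of Y = 3.8·(-34) + (-30) = -159.2.
mean of X = (-6)·(-159.2) + (-3) = 952.2.
mean of T = 4.1·952.2 + (-32) = 3872.02.

mean of T = 3872.02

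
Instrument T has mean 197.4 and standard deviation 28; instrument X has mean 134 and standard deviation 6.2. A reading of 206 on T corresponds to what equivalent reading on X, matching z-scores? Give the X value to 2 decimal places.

X = 135.90

z = (206 − 197.4)/28 ≈ 0.3071.
X = 134 + z·6.2 = 134 + (206 − 197.4)·6.2/28 ≈ 135.90.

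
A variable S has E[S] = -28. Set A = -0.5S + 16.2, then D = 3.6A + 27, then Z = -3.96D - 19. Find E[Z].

E[A] = (-0.5)·(-28) + 16.2 = 30.2.
E[D] = 3.6·30.2 + 27 = 135.72.
E[Z] = (-3.96)·135.72 + (-19) = -556.4512.

E[Z] = -556.4512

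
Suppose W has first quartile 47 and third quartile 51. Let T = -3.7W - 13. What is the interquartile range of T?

IQR(T) = 14.8

IQR of W = Q3 − Q1 = 51 − 47 = 4.
Under T = aW + b, IQR(T) = |a|·IQR(W) = |-3.7|·4 = 14.8 (shifts cancel; spread scales by |a|).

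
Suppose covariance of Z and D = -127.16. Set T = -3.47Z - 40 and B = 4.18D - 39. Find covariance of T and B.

covariance of T and B = a·c·covariance of Z and D = (-3.47)·4.18·(-127.16) = 1844.404936. Additive constants drop out.

covariance of T and B = 1844.404936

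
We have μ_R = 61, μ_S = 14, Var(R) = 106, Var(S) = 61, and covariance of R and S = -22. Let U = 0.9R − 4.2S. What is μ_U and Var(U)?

μ_U = -3.9, Var(U) = 1328.22

μ_U = 0.9·μ_R + (-4.2)·μ_S = 0.9·61 + (-4.2)·14 = -3.9.
Var(U) = a²·Var(R) + b²·Var(S) + 2ab·covariance of R and S with a = 0.9, b = -4.2.
= 0.9²·106 + (-4.2)²·61 + 2·0.9·(-4.2)·(-22)
= 85.86 + 1076.04 + 166.32 = 1328.22.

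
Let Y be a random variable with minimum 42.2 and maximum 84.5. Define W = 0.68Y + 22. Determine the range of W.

Range of Y = 84.5 − 42.2 = 42.3.
Range(W) = |a|·Range(Y) = |0.68|·42.3 = 28.764.

Range(W) = 28.764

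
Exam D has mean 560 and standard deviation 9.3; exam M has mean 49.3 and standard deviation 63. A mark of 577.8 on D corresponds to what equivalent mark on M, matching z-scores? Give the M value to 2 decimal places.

M = 169.88

z = (577.8 − 560)/9.3 ≈ 1.914.
M = 49.3 + z·63 = 49.3 + (577.8 − 560)·63/9.3 ≈ 169.88.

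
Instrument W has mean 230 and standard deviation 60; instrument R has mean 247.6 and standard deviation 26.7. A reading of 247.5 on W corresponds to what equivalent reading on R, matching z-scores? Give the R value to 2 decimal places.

R = 255.39

z = (247.5 − 230)/60 ≈ 0.2917.
R = 247.6 + z·26.7 = 247.6 + (247.5 − 230)·26.7/60 ≈ 255.39.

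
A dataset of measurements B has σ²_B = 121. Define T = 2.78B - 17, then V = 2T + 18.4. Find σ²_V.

σ²_V = 3740.5456

σ²_T = 2.78²·121 = 935.1364.
σ²_V = 2²·935.1364 = 3740.5456.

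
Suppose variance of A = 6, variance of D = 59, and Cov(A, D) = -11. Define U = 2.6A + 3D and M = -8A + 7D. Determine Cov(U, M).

By bilinearity, Cov(U, M) = ac·variance of A + bd·variance of D + (ad+bc)·Cov(A, D), with a=2.6, b=3, c=-8, d=7.
ac·variance of A = 2.6·(-8)·6 = -124.8
bd·variance of D = 3·7·59 = 1239
(ad+bc)·Cov(A, D) = (-5.8)·(-11) = 63.8
Cov(U, M) = -124.8 + 1239 + 63.8 = 1178.

Cov(U, M) = 1178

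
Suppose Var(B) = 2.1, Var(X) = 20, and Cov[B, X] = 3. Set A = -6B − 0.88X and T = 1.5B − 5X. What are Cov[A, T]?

Cov[A, T] = 155.14

By bilinearity, Cov[A, T] = ac·Var(B) + bd·Var(X) + (ad+bc)·Cov[B, X], with a=-6, b=-0.88, c=1.5, d=-5.
ac·Var(B) = (-6)·1.5·2.1 = -18.9
bd·Var(X) = (-0.88)·(-5)·20 = 88
(ad+bc)·Cov[B, X] = (28.68)·3 = 86.04
Cov[A, T] = -18.9 + 88 + 86.04 = 155.14.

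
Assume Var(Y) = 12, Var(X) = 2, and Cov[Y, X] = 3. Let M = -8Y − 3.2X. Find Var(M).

Var(M) = 942.08

Var(M) = a²·Var(Y) + b²·Var(X) + 2ab·Cov[Y, X] with a = -8, b = -3.2.
= (-8)²·12 + (-3.2)²·2 + 2·(-8)·(-3.2)·3
= 768 + 20.48 + 153.6 = 942.08.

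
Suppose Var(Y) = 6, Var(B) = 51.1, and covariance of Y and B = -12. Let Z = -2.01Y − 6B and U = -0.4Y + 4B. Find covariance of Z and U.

By bilinearity, covariance of Z and U = ac·Var(Y) + bd·Var(B) + (ad+bc)·covariance of Y and B, with a=-2.01, b=-6, c=-0.4, d=4.
ac·Var(Y) = (-2.01)·(-0.4)·6 = 4.824
bd·Var(B) = (-6)·4·51.1 = -1226.4
(ad+bc)·covariance of Y and B = (-5.64)·(-12) = 67.68
covariance of Z and U = 4.824 + (-1226.4) + 67.68 = -1153.896.

covariance of Z and U = -1153.896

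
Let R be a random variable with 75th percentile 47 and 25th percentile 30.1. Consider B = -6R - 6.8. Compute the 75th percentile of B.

Since a = -6 < 0 the transformation is decreasing, reversing order: the 75th percentile of B corresponds to the 25th percentile of R.
So P_{75}(B) = a·P_{25}(R) + b = (-6)·30.1 + (-6.8) = -187.4.

75th percentile of B = -187.4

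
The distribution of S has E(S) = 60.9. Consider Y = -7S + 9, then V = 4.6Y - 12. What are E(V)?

E(Y) = (-7)·60.9 + 9 = -417.3.
E(V) = 4.6·(-417.3) + (-12) = -1931.58.

E(V) = -1931.58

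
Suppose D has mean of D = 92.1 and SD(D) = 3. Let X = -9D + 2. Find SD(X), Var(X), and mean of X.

SD(X) = 27, Var(X) = 729, mean of X = -826.9

X = -9D + 2 is linear with a = -9, b = 2.
SD(X) = |a|·SD(D) = |-9|·3 = 27.
Var(D) = 3² = 9.
Var(X) = a²·Var(D) = (-9)²·9 = 729 (the additive constant 2 does not affect variance).
mean of X = a·mean of D + b = (-9)·92.1 + 2 = -826.9.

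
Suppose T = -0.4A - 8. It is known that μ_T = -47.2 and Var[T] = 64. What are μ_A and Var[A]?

μ_A = 98, Var[A] = 400

From T = -0.4A - 8: μ_T = a·μ_A + b, so μ_A = (μ_T − b)/a = (-47.2 − (-8))/(-0.4) = 98.
Var[T] = a²·Var[A], so Var[A] = 64/(-0.4)² = 400.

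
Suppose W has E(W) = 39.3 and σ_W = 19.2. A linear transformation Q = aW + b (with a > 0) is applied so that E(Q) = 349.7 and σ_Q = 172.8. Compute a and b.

a = 9, b = -4

σ_Q = a·σ_W (a > 0), so a = 172.8/19.2 = 9.
E(Q) = a·E(W) + b, so b = 349.7 − 9·39.3 = -4.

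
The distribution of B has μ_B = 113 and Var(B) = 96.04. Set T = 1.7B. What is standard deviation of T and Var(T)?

T = 1.7B is linear with a = 1.7, b = 0.
standard deviation of B = √96.04 = 9.8.
standard deviation of T = |a|·standard deviation of B = |1.7|·9.8 = 16.66.
Var(T) = a²·Var(B) = 1.7²·96.04 = 277.5556.

standard deviation of T = 16.66, Var(T) = 277.5556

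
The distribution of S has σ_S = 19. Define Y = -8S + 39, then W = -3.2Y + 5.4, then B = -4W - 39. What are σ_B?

σ_Y = |-8|·19 = 152.
σ_W = |-3.2|·152 = 486.4.
σ_B = |-4|·486.4 = 1945.6.

σ_B = 1945.6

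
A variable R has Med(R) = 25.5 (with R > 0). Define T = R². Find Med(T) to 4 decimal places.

R² is monotone on this domain, so Med(T) = square(25.5) = 650.25.

Med(T) = 650.25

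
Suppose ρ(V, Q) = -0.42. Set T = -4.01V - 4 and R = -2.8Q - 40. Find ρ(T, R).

ρ(T, R) = -0.42

Linear rescalings preserve correlation up to sign; here the slopes -4.01 and -2.8 have the same sign, so ρ(T, R) = ρ(V, Q) = -0.42.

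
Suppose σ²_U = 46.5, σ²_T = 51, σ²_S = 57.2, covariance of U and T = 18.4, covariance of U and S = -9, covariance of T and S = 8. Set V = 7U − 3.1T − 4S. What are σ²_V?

σ²_V = a²·σ²_U + b²·σ²_T + c²·σ²_S + 2ab·covariance of U and T + 2ac·covariance of U and S + 2bc·covariance of T and S, with a = 7, b = -3.1, c = -4.
= 2278.5 + 490.11 + 915.2 + (-798.56) + 504 + 198.4
= 3587.65.

σ²_V = 3587.65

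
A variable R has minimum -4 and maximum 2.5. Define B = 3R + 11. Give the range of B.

Range of R = 2.5 − (-4) = 6.5.
Range(B) = |a|·Range(R) = |3|·6.5 = 19.5.

Range(B) = 19.5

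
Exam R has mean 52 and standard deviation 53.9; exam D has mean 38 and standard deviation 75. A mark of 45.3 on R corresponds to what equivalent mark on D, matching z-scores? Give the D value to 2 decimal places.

D = 28.68

z = (45.3 − 52)/53.9 ≈ -0.1243.
D = 38 + z·75 = 38 + (45.3 − 52)·75/53.9 ≈ 28.68.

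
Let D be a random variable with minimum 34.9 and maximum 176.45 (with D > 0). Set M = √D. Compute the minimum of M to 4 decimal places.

min(M) = 5.9076

√D is increasing on this domain, so min(M) comes from min(D) = 34.9: min(M) = √(34.9) ≈ 5.9076.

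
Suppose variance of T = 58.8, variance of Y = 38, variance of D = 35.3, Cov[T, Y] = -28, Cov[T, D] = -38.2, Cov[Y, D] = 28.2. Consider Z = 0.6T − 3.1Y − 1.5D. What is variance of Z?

variance of Z = 900.953

variance of Z = a²·variance of T + b²·variance of Y + c²·variance of D + 2ab·Cov[T, Y] + 2ac·Cov[T, D] + 2bc·Cov[Y, D], with a = 0.6, b = -3.1, c = -1.5.
= 21.168 + 365.18 + 79.425 + 104.16 + 68.76 + 262.26
= 900.953.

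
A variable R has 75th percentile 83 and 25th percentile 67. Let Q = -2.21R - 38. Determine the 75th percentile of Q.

75th percentile of Q = -186.07

Since a = -2.21 < 0 the transformation is decreasing, reversing order: the 75th percentile of Q corresponds to the 25th percentile of R.
So P_{75}(Q) = a·P_{25}(R) + b = (-2.21)·67 + (-38) = -186.07.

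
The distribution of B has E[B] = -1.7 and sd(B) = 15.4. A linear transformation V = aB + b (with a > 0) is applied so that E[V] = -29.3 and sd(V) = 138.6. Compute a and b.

sd(V) = a·sd(B) (a > 0), so a = 138.6/15.4 = 9.
E[V] = a·E[B] + b, so b = -29.3 − 9·(-1.7) = -14.

a = 9, b = -14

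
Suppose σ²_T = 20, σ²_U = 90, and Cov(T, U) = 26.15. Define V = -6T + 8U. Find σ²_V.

σ²_V = a²·σ²_T + b²·σ²_U + 2ab·Cov(T, U) with a = -6, b = 8.
= (-6)²·20 + 8²·90 + 2·(-6)·8·26.15
= 720 + 5760 + (-2510.4) = 3969.6.

σ²_V = 3969.6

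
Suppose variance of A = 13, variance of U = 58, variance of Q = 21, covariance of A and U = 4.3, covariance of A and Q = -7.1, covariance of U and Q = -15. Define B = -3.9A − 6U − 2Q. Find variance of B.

variance of B = 2100.21

variance of B = a²·variance of A + b²·variance of U + c²·variance of Q + 2ab·covariance of A and U + 2ac·covariance of A and Q + 2bc·covariance of U and Q, with a = -3.9, b = -6, c = -2.
= 197.73 + 2088 + 84 + 201.24 + (-110.76) + (-360)
= 2100.21.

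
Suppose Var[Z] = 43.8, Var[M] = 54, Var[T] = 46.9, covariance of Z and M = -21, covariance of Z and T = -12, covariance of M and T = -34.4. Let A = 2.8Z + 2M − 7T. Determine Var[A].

Var[A] = 4055.892

Var[A] = a²·Var[Z] + b²·Var[M] + c²·Var[T] + 2ab·covariance of Z and M + 2ac·covariance of Z and T + 2bc·covariance of M and T, with a = 2.8, b = 2, c = -7.
= 343.392 + 216 + 2298.1 + (-235.2) + 470.4 + 963.2
= 4055.892.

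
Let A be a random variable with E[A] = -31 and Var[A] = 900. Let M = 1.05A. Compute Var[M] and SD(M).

Var[M] = 992.25, SD(M) = 31.5

M = 1.05A is linear with a = 1.05, b = 0.
Var[M] = a²·Var[A] = 1.05²·900 = 992.25.
SD(A) = √900 = 30.
SD(M) = |a|·SD(A) = |1.05|·30 = 31.5.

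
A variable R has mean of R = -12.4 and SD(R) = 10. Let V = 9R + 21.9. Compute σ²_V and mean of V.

σ²_V = 8100, mean of V = -89.7

V = 9R + 21.9 is linear with a = 9, b = 21.9.
σ²_R = 10² = 100.
σ²_V = a²·σ²_R = 9²·100 = 8100 (the additive constant 21.9 does not affect variance).
mean of V = a·mean of R + b = 9·(-12.4) + 21.9 = -89.7.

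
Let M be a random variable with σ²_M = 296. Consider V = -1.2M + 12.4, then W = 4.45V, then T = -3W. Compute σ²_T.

σ²_V = (-1.2)²·296 = 426.24.
σ²_W = 4.45²·426.24 = 8440.6176.
σ²_T = (-3)²·8440.6176 = 75965.5584.

σ²_T = 75965.5584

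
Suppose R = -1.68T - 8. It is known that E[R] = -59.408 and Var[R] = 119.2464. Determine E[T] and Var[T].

E[T] = 30.6, Var[T] = 42.25

From R = -1.68T - 8: E[R] = a·E[T] + b, so E[T] = (E[R] − b)/a = (-59.408 − (-8))/(-1.68) = 30.6.
Var[R] = a²·Var[T], so Var[T] = 119.2464/(-1.68)² = 42.25.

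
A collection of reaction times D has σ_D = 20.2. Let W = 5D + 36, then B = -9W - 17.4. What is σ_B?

σ_W = |5|·20.2 = 101.
σ_B = |-9|·101 = 909.

σ_B = 909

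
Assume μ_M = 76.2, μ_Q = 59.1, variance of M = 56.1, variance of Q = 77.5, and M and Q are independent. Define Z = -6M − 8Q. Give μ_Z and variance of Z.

μ_Z = -930, variance of Z = 6979.6

μ_Z = (-6)·μ_M + (-8)·μ_Q = (-6)·76.2 + (-8)·59.1 = -930.
variance of Z = a²·variance of M + b²·variance of Q + 2ab·Cov(M, Q) with a = -6, b = -8.
Independence gives Cov(M, Q) = 0.
= (-6)²·56.1 + (-8)²·77.5 + 2·(-6)·(-8)·0
= 2019.6 + 4960 + 0 = 6979.6.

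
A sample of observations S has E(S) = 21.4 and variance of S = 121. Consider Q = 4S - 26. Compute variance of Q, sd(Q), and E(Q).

variance of Q = 1936, sd(Q) = 44, E(Q) = 59.6

Q = 4S - 26 is linear with a = 4, b = -26.
variance of Q = a²·variance of S = 4²·121 = 1936 (the additive constant -26 does not affect variance).
sd(S) = √121 = 11.
sd(Q) = |a|·sd(S) = |4|·11 = 44.
E(Q) = a·E(S) + b = 4·21.4 + (-26) = 59.6.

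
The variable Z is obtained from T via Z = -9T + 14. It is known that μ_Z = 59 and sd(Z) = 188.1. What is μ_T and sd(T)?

μ_T = -5, sd(T) = 20.9

From Z = -9T + 14: μ_Z = a·μ_T + b, so μ_T = (μ_Z − b)/a = (59 − 14)/(-9) = -5.
sd(Z) = |a|·sd(T), so sd(T) = 188.1/|-9| = 20.9.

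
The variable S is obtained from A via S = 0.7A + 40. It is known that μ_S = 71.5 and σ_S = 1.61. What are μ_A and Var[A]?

μ_A = 45, Var[A] = 5.29

From S = 0.7A + 40: μ_S = a·μ_A + b, so μ_A = (μ_S − b)/a = (71.5 − 40)/0.7 = 45.
Var[S] = 1.61² = 2.5921.
Var[S] = a²·Var[A], so Var[A] = 2.5921/0.7² = 5.29.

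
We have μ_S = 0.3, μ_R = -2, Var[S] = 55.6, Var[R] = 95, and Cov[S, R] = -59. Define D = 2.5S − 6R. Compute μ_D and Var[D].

μ_D = 2.5·μ_S + (-6)·μ_R = 2.5·0.3 + (-6)·(-2) = 12.75.
Var[D] = a²·Var[S] + b²·Var[R] + 2ab·Cov[S, R] with a = 2.5, b = -6.
= 2.5²·55.6 + (-6)²·95 + 2·2.5·(-6)·(-59)
= 347.5 + 3420 + 1770 = 5537.5.

μ_D = 12.75, Var[D] = 5537.5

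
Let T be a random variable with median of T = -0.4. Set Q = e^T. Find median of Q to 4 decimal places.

median of Q = 0.6703

e^T is monotone on this domain, so median of Q = exp(-0.4) ≈ 0.6703.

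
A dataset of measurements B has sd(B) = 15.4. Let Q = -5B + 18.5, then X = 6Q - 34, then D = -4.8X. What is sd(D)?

sd(D) = 2217.6

sd(Q) = |-5|·15.4 = 77.
sd(X) = |6|·77 = 462.
sd(D) = |-4.8|·462 = 2217.6.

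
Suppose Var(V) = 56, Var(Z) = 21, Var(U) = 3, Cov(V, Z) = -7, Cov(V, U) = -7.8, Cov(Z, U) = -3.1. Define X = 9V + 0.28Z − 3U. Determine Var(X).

Var(X) = 4955.7744

Var(X) = a²·Var(V) + b²·Var(Z) + c²·Var(U) + 2ab·Cov(V, Z) + 2ac·Cov(V, U) + 2bc·Cov(Z, U), with a = 9, b = 0.28, c = -3.
= 4536 + 1.6464 + 27 + (-35.28) + 421.2 + 5.208
= 4955.7744.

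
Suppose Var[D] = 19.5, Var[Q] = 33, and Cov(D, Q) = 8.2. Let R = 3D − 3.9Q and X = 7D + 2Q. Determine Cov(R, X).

Cov(R, X) = -22.56

By bilinearity, Cov(R, X) = ac·Var[D] + bd·Var[Q] + (ad+bc)·Cov(D, Q), with a=3, b=-3.9, c=7, d=2.
ac·Var[D] = 3·7·19.5 = 409.5
bd·Var[Q] = (-3.9)·2·33 = -257.4
(ad+bc)·Cov(D, Q) = (-21.3)·8.2 = -174.66
Cov(R, X) = 409.5 + (-257.4) + (-174.66) = -22.56.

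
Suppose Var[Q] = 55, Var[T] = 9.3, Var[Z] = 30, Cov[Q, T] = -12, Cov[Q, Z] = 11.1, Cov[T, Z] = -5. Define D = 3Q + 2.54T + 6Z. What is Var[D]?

Var[D] = 1699.31988

Var[D] = a²·Var[Q] + b²·Var[T] + c²·Var[Z] + 2ab·Cov[Q, T] + 2ac·Cov[Q, Z] + 2bc·Cov[T, Z], with a = 3, b = 2.54, c = 6.
= 495 + 59.99988 + 1080 + (-182.88) + 399.6 + (-152.4)
= 1699.31988.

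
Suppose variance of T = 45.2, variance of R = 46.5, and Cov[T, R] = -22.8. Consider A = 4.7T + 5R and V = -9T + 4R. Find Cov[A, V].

Cov[A, V] = -384.6

By bilinearity, Cov[A, V] = ac·variance of T + bd·variance of R + (ad+bc)·Cov[T, R], with a=4.7, b=5, c=-9, d=4.
ac·variance of T = 4.7·(-9)·45.2 = -1911.96
bd·variance of R = 5·4·46.5 = 930
(ad+bc)·Cov[T, R] = (-26.2)·(-22.8) = 597.36
Cov[A, V] = -1911.96 + 930 + 597.36 = -384.6.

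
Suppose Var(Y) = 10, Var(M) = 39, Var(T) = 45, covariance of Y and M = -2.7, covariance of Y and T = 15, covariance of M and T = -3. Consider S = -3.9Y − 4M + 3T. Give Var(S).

Var(S) = a²·Var(Y) + b²·Var(M) + c²·Var(T) + 2ab·covariance of Y and M + 2ac·covariance of Y and T + 2bc·covariance of M and T, with a = -3.9, b = -4, c = 3.
= 152.1 + 624 + 405 + (-84.24) + (-351) + 72
= 817.86.

Var(S) = 817.86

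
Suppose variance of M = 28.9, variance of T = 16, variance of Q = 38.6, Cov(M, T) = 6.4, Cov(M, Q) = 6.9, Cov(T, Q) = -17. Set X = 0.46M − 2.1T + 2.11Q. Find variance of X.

variance of X = 400.20978

variance of X = a²·variance of M + b²·variance of T + c²·variance of Q + 2ab·Cov(M, T) + 2ac·Cov(M, Q) + 2bc·Cov(T, Q), with a = 0.46, b = -2.1, c = 2.11.
= 6.11524 + 70.56 + 171.85106 + (-12.3648) + 13.39428 + 150.654
= 400.20978.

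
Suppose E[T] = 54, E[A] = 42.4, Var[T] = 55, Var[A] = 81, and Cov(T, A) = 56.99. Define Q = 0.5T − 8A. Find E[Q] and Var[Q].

E[Q] = 0.5·E[T] + (-8)·E[A] = 0.5·54 + (-8)·42.4 = -312.2.
Var[Q] = a²·Var[T] + b²·Var[A] + 2ab·Cov(T, A) with a = 0.5, b = -8.
= 0.5²·55 + (-8)²·81 + 2·0.5·(-8)·56.99
= 13.75 + 5184 + (-455.92) = 4741.83.

E[Q] = -312.2, Var[Q] = 4741.83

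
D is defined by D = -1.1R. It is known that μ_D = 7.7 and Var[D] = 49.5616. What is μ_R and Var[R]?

From D = -1.1R: μ_D = a·μ_R + b, so μ_R = (μ_D − b)/a = (7.7 − 0)/(-1.1) = -7.
Var[D] = a²·Var[R], so Var[R] = 49.5616/(-1.1)² = 40.96.

μ_R = -7, Var[R] = 40.96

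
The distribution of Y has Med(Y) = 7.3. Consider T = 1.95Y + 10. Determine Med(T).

Med(T) = 24.235

A linear map preserves order up to sign, so Med(T) = a·Med(Y) + b = 1.95·7.3 + 10 = 24.235.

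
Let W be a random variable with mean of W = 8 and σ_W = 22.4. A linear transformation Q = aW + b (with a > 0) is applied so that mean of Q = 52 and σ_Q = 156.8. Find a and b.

a = 7, b = -4

σ_Q = a·σ_W (a > 0), so a = 156.8/22.4 = 7.
mean of Q = a·mean of W + b, so b = 52 − 7·8 = -4.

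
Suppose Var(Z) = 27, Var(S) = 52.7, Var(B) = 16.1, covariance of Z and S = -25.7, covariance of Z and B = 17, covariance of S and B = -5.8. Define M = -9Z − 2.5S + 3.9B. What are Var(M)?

Var(M) = 524.456

Var(M) = a²·Var(Z) + b²·Var(S) + c²·Var(B) + 2ab·covariance of Z and S + 2ac·covariance of Z and B + 2bc·covariance of S and B, with a = -9, b = -2.5, c = 3.9.
= 2187 + 329.375 + 244.881 + (-1156.5) + (-1193.4) + 113.1
= 524.456.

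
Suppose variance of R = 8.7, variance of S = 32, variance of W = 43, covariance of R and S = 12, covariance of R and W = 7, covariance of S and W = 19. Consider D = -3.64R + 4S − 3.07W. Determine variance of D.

variance of D = 372.90942

variance of D = a²·variance of R + b²·variance of S + c²·variance of W + 2ab·covariance of R and S + 2ac·covariance of R and W + 2bc·covariance of S and W, with a = -3.64, b = 4, c = -3.07.
= 115.27152 + 512 + 405.2707 + (-349.44) + 156.4472 + (-466.64)
= 372.90942.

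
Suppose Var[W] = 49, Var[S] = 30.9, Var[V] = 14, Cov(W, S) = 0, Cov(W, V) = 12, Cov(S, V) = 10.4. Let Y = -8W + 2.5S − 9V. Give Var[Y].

Var[Y] = a²·Var[W] + b²·Var[S] + c²·Var[V] + 2ab·Cov(W, S) + 2ac·Cov(W, V) + 2bc·Cov(S, V), with a = -8, b = 2.5, c = -9.
= 3136 + 193.125 + 1134 + 0 + 1728 + (-468)
= 5723.125.

Var[Y] = 5723.125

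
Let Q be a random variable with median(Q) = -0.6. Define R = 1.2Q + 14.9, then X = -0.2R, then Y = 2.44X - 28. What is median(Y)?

median(R) = 1.2·(-0.6) + 14.9 = 14.18.
median(X) = (-0.2)·14.18 = -2.836.
median(Y) = 2.44·(-2.836) + (-28) = -34.91984.

median(Y) = -34.91984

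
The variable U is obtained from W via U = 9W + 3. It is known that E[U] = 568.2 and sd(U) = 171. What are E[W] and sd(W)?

E[W] = 62.8, sd(W) = 19

From U = 9W + 3: E[U] = a·E[W] + b, so E[W] = (E[U] − b)/a = (568.2 − 3)/9 = 62.8.
sd(U) = |a|·sd(W), so sd(W) = 171/|9| = 19.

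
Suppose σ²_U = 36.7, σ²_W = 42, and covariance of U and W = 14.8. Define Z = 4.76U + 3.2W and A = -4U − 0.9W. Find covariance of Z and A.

covariance of Z and A = -1072.5712

By bilinearity, covariance of Z and A = ac·σ²_U + bd·σ²_W + (ad+bc)·covariance of U and W, with a=4.76, b=3.2, c=-4, d=-0.9.
ac·σ²_U = 4.76·(-4)·36.7 = -698.768
bd·σ²_W = 3.2·(-0.9)·42 = -120.96
(ad+bc)·covariance of U and W = (-17.084)·14.8 = -252.8432
covariance of Z and A = -698.768 + (-120.96) + (-252.8432) = -1072.5712.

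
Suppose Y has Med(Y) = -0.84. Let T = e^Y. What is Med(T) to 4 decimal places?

e^Y is monotone on this domain, so Med(T) = exp(-0.84) ≈ 0.4317.

Med(T) = 0.4317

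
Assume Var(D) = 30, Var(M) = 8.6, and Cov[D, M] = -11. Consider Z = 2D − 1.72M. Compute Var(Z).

Var(Z) = 221.12224

Var(Z) = a²·Var(D) + b²·Var(M) + 2ab·Cov[D, M] with a = 2, b = -1.72.
= 2²·30 + (-1.72)²·8.6 + 2·2·(-1.72)·(-11)
= 120 + 25.44224 + 75.68 = 221.12224.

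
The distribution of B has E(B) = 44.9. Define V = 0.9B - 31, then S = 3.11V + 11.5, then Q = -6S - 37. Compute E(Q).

E(Q) = -281.5906

E(V) = 0.9·44.9 + (-31) = 9.41.
E(S) = 3.11·9.41 + 11.5 = 40.7651.
E(Q) = (-6)·40.7651 + (-37) = -281.5906.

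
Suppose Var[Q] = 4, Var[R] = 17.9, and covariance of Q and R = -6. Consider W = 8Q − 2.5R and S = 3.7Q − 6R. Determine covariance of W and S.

By bilinearity, covariance of W and S = ac·Var[Q] + bd·Var[R] + (ad+bc)·covariance of Q and R, with a=8, b=-2.5, c=3.7, d=-6.
ac·Var[Q] = 8·3.7·4 = 118.4
bd·Var[R] = (-2.5)·(-6)·17.9 = 268.5
(ad+bc)·covariance of Q and R = (-57.25)·(-6) = 343.5
covariance of W and S = 118.4 + 268.5 + 343.5 = 730.4.

covariance of W and S = 730.4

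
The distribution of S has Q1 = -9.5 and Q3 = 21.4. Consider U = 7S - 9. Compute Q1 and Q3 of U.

Q1(U) = -75.5, Q3(U) = 140.8

a = 7 > 0: Q1(U) = a·Q1(S)+b = -75.5, Q3(U) = a·Q3(S)+b = 140.8.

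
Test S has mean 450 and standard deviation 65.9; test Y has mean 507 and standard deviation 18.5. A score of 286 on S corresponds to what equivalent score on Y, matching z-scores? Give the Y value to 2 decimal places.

Y = 460.96

z = (286 − 450)/65.9 ≈ -2.4886.
Y = 507 + z·18.5 = 507 + (286 − 450)·18.5/65.9 ≈ 460.96.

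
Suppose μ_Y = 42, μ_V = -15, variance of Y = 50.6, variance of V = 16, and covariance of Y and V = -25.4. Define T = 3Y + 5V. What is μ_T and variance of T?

μ_T = 3·μ_Y + 5·μ_V = 3·42 + 5·(-15) = 51.
variance of T = a²·variance of Y + b²·variance of V + 2ab·covariance of Y and V with a = 3, b = 5.
= 3²·50.6 + 5²·16 + 2·3·5·(-25.4)
= 455.4 + 400 + (-762) = 93.4.

μ_T = 51, variance of T = 93.4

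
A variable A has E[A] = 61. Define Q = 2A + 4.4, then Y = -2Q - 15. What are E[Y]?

E[Y] = -267.8

E[Q] = 2·61 + 4.4 = 126.4.
E[Y] = (-2)·126.4 + (-15) = -267.8.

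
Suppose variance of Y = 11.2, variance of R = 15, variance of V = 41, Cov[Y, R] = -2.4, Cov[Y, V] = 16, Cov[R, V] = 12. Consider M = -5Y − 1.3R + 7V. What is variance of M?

variance of M = 944.75

variance of M = a²·variance of Y + b²·variance of R + c²·variance of V + 2ab·Cov[Y, R] + 2ac·Cov[Y, V] + 2bc·Cov[R, V], with a = -5, b = -1.3, c = 7.
= 280 + 25.35 + 2009 + (-31.2) + (-1120) + (-218.4)
= 944.75.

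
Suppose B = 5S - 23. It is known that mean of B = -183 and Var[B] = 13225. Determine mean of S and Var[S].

From B = 5S - 23: mean of B = a·mean of S + b, so mean of S = (mean of B − b)/a = (-183 − (-23))/5 = -32.
Var[B] = a²·Var[S], so Var[S] = 13225/5² = 529.

mean of S = -32, Var[S] = 529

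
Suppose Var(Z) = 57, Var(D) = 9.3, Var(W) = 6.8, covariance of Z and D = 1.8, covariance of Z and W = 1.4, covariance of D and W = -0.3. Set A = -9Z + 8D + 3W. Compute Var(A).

Var(A) = 4924.2

Var(A) = a²·Var(Z) + b²·Var(D) + c²·Var(W) + 2ab·covariance of Z and D + 2ac·covariance of Z and W + 2bc·covariance of D and W, with a = -9, b = 8, c = 3.
= 4617 + 595.2 + 61.2 + (-259.2) + (-75.6) + (-14.4)
= 4924.2.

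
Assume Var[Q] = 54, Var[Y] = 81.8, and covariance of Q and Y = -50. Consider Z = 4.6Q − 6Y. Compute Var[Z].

Var[Z] = a²·Var[Q] + b²·Var[Y] + 2ab·covariance of Q and Y with a = 4.6, b = -6.
= 4.6²·54 + (-6)²·81.8 + 2·4.6·(-6)·(-50)
= 1142.64 + 2944.8 + 2760 = 6847.44.

Var[Z] = 6847.44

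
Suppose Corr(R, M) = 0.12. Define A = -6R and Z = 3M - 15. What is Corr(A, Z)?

Corr(A, Z) = -0.12

Linear rescalings preserve |correlation|; the slopes -6 and 3 have opposite signs, so the correlation flips sign: Corr(A, Z) = −Corr(R, M) = -0.12.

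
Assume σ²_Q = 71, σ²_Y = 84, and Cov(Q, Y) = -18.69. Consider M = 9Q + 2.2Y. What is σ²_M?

σ²_M = 5417.436

σ²_M = a²·σ²_Q + b²·σ²_Y + 2ab·Cov(Q, Y) with a = 9, b = 2.2.
= 9²·71 + 2.2²·84 + 2·9·2.2·(-18.69)
= 5751 + 406.56 + (-740.124) = 5417.436.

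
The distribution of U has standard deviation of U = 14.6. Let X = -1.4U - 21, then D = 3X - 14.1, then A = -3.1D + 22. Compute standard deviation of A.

standard deviation of X = |-1.4|·14.6 = 20.44.
standard deviation of D = |3|·20.44 = 61.32.
standard deviation of A = |-3.1|·61.32 = 190.092.

standard deviation of A = 190.092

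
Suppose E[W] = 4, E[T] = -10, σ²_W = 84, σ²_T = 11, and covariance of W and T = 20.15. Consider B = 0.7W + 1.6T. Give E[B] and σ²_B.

E[B] = 0.7·E[W] + 1.6·E[T] = 0.7·4 + 1.6·(-10) = -13.2.
σ²_B = a²·σ²_W + b²·σ²_T + 2ab·covariance of W and T with a = 0.7, b = 1.6.
= 0.7²·84 + 1.6²·11 + 2·0.7·1.6·20.15
= 41.16 + 28.16 + 45.136 = 114.456.

E[B] = -13.2, σ²_B = 114.456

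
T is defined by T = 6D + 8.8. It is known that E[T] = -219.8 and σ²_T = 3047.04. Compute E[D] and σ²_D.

E[D] = -38.1, σ²_D = 84.64

From T = 6D + 8.8: E[T] = a·E[D] + b, so E[D] = (E[T] − b)/a = (-219.8 − 8.8)/6 = -38.1.
σ²_T = a²·σ²_D, so σ²_D = 3047.04/6² = 84.64.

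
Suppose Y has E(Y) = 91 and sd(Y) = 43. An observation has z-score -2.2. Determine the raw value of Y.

Y = E(Y) + z·sd(Y) = 91 + (-2.2)·43 = -3.6.

Y = -3.6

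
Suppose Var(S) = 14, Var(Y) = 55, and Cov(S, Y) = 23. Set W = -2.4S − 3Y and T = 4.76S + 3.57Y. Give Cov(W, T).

By bilinearity, Cov(W, T) = ac·Var(S) + bd·Var(Y) + (ad+bc)·Cov(S, Y), with a=-2.4, b=-3, c=4.76, d=3.57.
ac·Var(S) = (-2.4)·4.76·14 = -159.936
bd·Var(Y) = (-3)·3.57·55 = -589.05
(ad+bc)·Cov(S, Y) = (-22.848)·23 = -525.504
Cov(W, T) = -159.936 + (-589.05) + (-525.504) = -1274.49.

Cov(W, T) = -1274.49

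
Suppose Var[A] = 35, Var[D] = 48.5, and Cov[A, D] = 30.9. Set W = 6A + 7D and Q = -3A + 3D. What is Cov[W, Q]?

Cov[W, Q] = 295.8

By bilinearity, Cov[W, Q] = ac·Var[A] + bd·Var[D] + (ad+bc)·Cov[A, D], with a=6, b=7, c=-3, d=3.
ac·Var[A] = 6·(-3)·35 = -630
bd·Var[D] = 7·3·48.5 = 1018.5
(ad+bc)·Cov[A, D] = (-3)·30.9 = -92.7
Cov[W, Q] = -630 + 1018.5 + (-92.7) = 295.8.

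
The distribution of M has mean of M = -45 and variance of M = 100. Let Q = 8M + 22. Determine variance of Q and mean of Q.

variance of Q = 6400, mean of Q = -338

Q = 8M + 22 is linear with a = 8, b = 22.
variance of Q = a²·variance of M = 8²·100 = 6400 (the additive constant 22 does not affect variance).
mean of Q = a·mean of M + b = 8·(-45) + 22 = -338.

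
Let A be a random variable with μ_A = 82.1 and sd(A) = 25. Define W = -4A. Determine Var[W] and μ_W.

Var[W] = 10000, μ_W = -328.4

W = -4A is linear with a = -4, b = 0.
Var[A] = 25² = 625.
Var[W] = a²·Var[A] = (-4)²·625 = 10000.
μ_W = a·μ_A + b = (-4)·82.1 = -328.4.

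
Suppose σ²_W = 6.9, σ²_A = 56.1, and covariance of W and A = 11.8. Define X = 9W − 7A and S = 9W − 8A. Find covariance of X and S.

covariance of X and S = 2107.5

By bilinearity, covariance of X and S = ac·σ²_W + bd·σ²_A + (ad+bc)·covariance of W and A, with a=9, b=-7, c=9, d=-8.
ac·σ²_W = 9·9·6.9 = 558.9
bd·σ²_A = (-7)·(-8)·56.1 = 3141.6
(ad+bc)·covariance of W and A = (-135)·11.8 = -1593
covariance of X and S = 558.9 + 3141.6 + (-1593) = 2107.5.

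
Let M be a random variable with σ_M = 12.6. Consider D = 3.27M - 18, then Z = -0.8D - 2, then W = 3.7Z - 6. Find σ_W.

σ_D = |3.27|·12.6 = 41.202.
σ_Z = |-0.8|·41.202 = 32.9616.
σ_W = |3.7|·32.9616 = 121.95792.

σ_W = 121.95792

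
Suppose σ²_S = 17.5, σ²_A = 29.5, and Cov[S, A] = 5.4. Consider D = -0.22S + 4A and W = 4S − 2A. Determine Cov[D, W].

Cov[D, W] = -162.624

By bilinearity, Cov[D, W] = ac·σ²_S + bd·σ²_A + (ad+bc)·Cov[S, A], with a=-0.22, b=4, c=4, d=-2.
ac·σ²_S = (-0.22)·4·17.5 = -15.4
bd·σ²_A = 4·(-2)·29.5 = -236
(ad+bc)·Cov[S, A] = (16.44)·5.4 = 88.776
Cov[D, W] = -15.4 + (-236) + 88.776 = -162.624.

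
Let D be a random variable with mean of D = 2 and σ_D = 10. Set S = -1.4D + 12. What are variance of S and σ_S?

variance of S = 196, σ_S = 14

S = -1.4D + 12 is linear with a = -1.4, b = 12.
variance of D = 10² = 100.
variance of S = a²·variance of D = (-1.4)²·100 = 196 (the additive constant 12 does not affect variance).
σ_S = |a|·σ_D = |-1.4|·10 = 14.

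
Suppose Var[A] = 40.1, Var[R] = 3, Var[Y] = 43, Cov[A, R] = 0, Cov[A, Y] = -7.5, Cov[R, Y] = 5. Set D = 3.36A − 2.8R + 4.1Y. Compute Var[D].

Var[D] = 877.62296

Var[D] = a²·Var[A] + b²·Var[R] + c²·Var[Y] + 2ab·Cov[A, R] + 2ac·Cov[A, Y] + 2bc·Cov[R, Y], with a = 3.36, b = -2.8, c = 4.1.
= 452.71296 + 23.52 + 722.83 + 0 + (-206.64) + (-114.8)
= 877.62296.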